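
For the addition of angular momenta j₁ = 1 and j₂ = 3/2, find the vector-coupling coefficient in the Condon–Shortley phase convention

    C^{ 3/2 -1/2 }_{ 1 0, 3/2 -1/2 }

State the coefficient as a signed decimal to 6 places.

√[4·1!1!2!/5! · 1!1!1!2!1!2!] = √(4/15)
  +(−1)^0/∏(0,1,1,1,0,1)! = 1  (running 1)
  +(−1)^1/∏(1,0,0,0,1,2)! = -1/2  (running 1/2)
⟨..|..⟩ = √(4/15)·(1/2) = +0.258199

+0.258199  (= +√(1/15))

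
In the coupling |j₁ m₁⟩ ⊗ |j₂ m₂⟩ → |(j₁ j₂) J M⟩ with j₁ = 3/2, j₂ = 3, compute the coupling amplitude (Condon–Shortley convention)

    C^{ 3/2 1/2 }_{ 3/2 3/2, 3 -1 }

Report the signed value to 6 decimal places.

+0.338062

triangle: 3!×0!×3!/7! = 36/5040
(j±m)!: 3!×0!×2!×4!×2!×1! = 576
prefactor² = (2J+1)×Δ×N² = 576/35
  k=0: +1/(0!×3!×0!×2!×0!×1!) = 1/12
Σ = 1/12  ⇒  CG² = 576/35×1/12² = 4/35
CG = +√(4/35) = +0.338062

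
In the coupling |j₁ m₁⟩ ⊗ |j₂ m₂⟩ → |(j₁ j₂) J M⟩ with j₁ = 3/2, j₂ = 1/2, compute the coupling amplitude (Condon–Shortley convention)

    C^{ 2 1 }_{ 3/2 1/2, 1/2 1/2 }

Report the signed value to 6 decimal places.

triangle: 0!*3!*1!/5! = 6/120
(j±m)!: 2!*1!*1!*0!*3!*1! = 12
prefactor² = (2J+1)*Δ*N² = 3
  k=0: +1/(0!*0!*1!*1!*2!*0!) = 1/2
Σ = 1/2  ⇒  CG² = 3*1/2² = 3/4
CG = +√(3/4) = +0.866025

+0.866025  (= +√(3/4))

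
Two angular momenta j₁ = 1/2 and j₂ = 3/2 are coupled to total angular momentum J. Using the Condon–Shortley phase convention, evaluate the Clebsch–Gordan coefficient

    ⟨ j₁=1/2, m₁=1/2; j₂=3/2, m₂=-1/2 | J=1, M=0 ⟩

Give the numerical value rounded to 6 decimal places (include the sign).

√[3·1!0!2!/4! · 1!0!1!2!1!1!] = √(1/2)
  +(−1)^0/∏(0,1,0,1,0,1)! = 1  (running 1)
⟨..|..⟩ = √(1/2)·(1) = +0.707107

+√(1/2) = +0.707107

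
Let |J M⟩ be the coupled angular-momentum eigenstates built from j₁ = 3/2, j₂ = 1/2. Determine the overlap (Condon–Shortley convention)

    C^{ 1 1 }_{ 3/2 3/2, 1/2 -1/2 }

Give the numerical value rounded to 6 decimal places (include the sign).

+√(3/4) = +0.866025

j₁+j₂−J=1  J+j₁−j₂=2  J−j₁+j₂=0  j₁+j₂+J+1=4
(j₁±m₁, j₂±m₂, J±M) = (3,0,0,1,2,0)
P² = 3
sum k=0..0:
  [0] +1/2 = 1/2
S = 1/2
C² = P²·S² = 3/4 ; C = +0.866025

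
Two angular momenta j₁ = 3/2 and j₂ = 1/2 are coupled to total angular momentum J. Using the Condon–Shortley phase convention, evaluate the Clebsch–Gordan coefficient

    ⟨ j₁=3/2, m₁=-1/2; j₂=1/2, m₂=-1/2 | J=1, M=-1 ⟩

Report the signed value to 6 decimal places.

+√(1/4) ≈ +0.500000

√[3·1!2!0!/4! · 1!2!0!1!0!2!] = √(1)
  +(−1)^0/∏(0,1,2,0,0,0)! = 1/2  (running 1/2)
⟨..|..⟩ = √(1)·(1/2) = +0.500000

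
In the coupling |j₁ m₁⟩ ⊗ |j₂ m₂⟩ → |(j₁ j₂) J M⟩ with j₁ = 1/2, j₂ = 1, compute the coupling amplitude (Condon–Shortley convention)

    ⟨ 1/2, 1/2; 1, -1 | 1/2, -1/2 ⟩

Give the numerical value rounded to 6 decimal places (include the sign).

+√(2/3) ≈ +0.816497

j₁+j₂−J=1  J+j₁−j₂=0  J−j₁+j₂=1  j₁+j₂+J+1=3
(j₁±m₁, j₂±m₂, J±M) = (1,0,0,2,0,1)
P² = 2/3
sum k=0..0:
  [0] +1/1 = 1
S = 1
C² = P²·S² = 2/3 ; C = +0.816497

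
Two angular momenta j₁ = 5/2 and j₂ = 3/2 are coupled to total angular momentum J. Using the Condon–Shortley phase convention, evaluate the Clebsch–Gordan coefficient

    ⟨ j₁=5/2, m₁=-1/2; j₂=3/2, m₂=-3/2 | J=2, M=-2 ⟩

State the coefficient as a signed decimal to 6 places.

triangle: 2!·3!·1!/7! = 12/5040
(j±m)!: 2!·3!·0!·3!·0!·4! = 1728
prefactor² = (2J+1)·Δ·N² = 144/7
  k=0: +1/(0!·2!·3!·0!·0!·1!) = 1/12
Σ = 1/12  ⇒  CG² = 144/7·1/12² = 1/7
CG = +√(1/7) = +0.377964

+√(1/7) = +0.377964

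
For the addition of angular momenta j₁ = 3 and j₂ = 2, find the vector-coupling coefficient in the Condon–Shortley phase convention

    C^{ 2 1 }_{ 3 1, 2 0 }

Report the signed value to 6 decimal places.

-0.377964  (= −√(1/7))

√[5·3!3!1!/8! · 4!2!2!2!3!1!] = √(36/7)
  +(−1)^1/∏(1,2,1,1,2,0)! = -1/4  (running -1/4)
  +(−1)^2/∏(2,1,0,0,3,1)! = 1/12  (running -1/6)
⟨..|..⟩ = √(36/7)·(-1/6) = -0.377964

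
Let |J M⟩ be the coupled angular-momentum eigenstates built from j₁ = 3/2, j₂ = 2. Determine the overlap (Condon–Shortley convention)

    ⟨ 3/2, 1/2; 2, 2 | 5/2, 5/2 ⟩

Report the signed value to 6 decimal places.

√[6·1!2!3!/7! · 2!1!4!0!5!0!] = √(576/7)
  +(−1)^1/∏(1,0,0,3,2,0)! = -1/12  (running -1/12)
⟨..|..⟩ = √(576/7)·(-1/12) = -0.755929

−√(4/7) ≈ -0.755929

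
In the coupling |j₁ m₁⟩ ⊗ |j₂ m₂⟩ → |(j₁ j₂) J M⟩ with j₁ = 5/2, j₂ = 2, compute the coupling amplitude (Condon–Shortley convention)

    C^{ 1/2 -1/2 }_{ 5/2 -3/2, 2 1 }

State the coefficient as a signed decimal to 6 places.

-0.516398

triangle: 4!*1!*0!/6! = 24/720
(j±m)!: 1!*4!*3!*1!*0!*1! = 144
prefactor² = (2J+1)*Δ*N² = 48/5
  k=3: −1/(3!*1!*1!*0!*0!*0!) = -1/6
Σ = -1/6  ⇒  CG² = 48/5*(-1/6)² = 4/15
CG = −√(4/15) = -0.516398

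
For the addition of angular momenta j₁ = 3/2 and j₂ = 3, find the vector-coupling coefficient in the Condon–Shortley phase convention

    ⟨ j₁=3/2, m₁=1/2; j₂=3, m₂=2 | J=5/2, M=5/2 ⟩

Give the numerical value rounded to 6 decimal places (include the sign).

-0.597614

triangle: 2!·1!·4!/8! = 48/40320
(j±m)!: 2!·1!·5!·1!·5!·0! = 28800
prefactor² = (2J+1)·Δ·N² = 1440/7
  k=1: −1/(1!·1!·0!·4!·1!·0!) = -1/24
Σ = -1/24  ⇒  CG² = 1440/7·(-1/24)² = 5/14
CG = −√(5/14) = -0.597614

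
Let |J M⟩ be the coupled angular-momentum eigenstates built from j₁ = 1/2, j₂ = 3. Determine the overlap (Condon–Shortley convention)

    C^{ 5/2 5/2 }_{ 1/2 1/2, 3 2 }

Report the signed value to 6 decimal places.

triangle: 1!×0!×5!/7! = 120/5040
(j±m)!: 1!×0!×5!×1!×5!×0! = 14400
prefactor² = (2J+1)×Δ×N² = 14400/7
  k=0: +1/(0!×1!×0!×5!×0!×0!) = 1/120
Σ = 1/120  ⇒  CG² = 14400/7×1/120² = 1/7
CG = +√(1/7) = +0.377964

+0.377964  (= +√(1/7))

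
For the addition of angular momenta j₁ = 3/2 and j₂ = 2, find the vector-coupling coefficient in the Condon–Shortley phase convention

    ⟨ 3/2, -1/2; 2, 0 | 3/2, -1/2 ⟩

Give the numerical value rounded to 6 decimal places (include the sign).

√[4·2!1!2!/6! · 1!2!2!2!1!2!] = √(16/45)
  +(−1)^1/∏(1,1,1,1,0,1)! = -1  (running -1)
  +(−1)^2/∏(2,0,0,0,1,2)! = 1/4  (running -3/4)
⟨..|..⟩ = √(16/45)·(-3/4) = -0.447214

-0.447214  (= −√(1/5))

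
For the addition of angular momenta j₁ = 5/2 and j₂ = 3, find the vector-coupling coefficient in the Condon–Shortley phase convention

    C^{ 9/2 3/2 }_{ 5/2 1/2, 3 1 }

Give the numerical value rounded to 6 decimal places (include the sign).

-0.147122

√[10·1!4!5!/11! · 3!2!4!2!6!3!] = √(138240/77)
  +(−1)^0/∏(0,1,2,4,2,1)! = 1/96  (running 1/96)
  +(−1)^1/∏(1,0,1,3,3,2)! = -1/72  (running -1/288)
⟨..|..⟩ = √(138240/77)·(-1/288) = -0.147122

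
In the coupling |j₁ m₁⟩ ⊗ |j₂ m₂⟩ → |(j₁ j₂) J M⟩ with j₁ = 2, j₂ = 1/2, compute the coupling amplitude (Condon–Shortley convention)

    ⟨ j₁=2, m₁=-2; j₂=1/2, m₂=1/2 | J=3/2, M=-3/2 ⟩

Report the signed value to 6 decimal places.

-0.894427  (= −√(4/5))

√[4·1!3!0!/5! · 0!4!1!0!0!3!] = √(144/5)
  +(−1)^1/∏(1,0,3,0,0,0)! = -1/6  (running -1/6)
⟨..|..⟩ = √(144/5)·(-1/6) = -0.894427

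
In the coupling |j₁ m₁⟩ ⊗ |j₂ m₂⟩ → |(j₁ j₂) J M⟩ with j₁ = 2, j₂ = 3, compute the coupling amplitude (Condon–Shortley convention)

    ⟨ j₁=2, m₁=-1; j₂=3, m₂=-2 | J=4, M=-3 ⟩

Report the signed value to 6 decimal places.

√[9·1!3!5!/10! · 1!3!1!5!1!7!] = √(6480)
  +(−1)^0/∏(0,1,3,1,0,4)! = 1/144  (running 1/144)
  +(−1)^1/∏(1,0,2,0,1,5)! = -1/240  (running 1/360)
⟨..|..⟩ = √(6480)·(1/360) = +0.223607

+√(1/20) = +0.223607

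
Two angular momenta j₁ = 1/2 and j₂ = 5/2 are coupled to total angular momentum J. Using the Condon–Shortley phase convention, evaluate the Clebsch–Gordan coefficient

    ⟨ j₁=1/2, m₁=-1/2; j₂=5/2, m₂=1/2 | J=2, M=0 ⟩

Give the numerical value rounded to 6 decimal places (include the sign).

j₁+j₂−J=1  J+j₁−j₂=0  J−j₁+j₂=4  j₁+j₂+J+1=6
(j₁±m₁, j₂±m₂, J±M) = (0,1,3,2,2,2)
P² = 8
sum k=1..1:
  [1] −1/4 = -1/4
S = -1/4
C² = P²·S² = 1/2 ; C = -0.707107

−√(1/2) = -0.707107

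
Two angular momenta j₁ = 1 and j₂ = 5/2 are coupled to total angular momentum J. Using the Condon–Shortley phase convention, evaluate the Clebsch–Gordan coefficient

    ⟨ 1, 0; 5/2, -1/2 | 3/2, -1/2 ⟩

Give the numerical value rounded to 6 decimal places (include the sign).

triangle: 2!·0!·3!/6! = 12/720
(j±m)!: 1!·1!·2!·3!·1!·2! = 24
prefactor² = (2J+1)·Δ·N² = 8/5
  k=1: −1/(1!·1!·0!·1!·0!·2!) = -1/2
Σ = -1/2  ⇒  CG² = 8/5·(-1/2)² = 2/5
CG = −√(2/5) = -0.632456

−√(2/5) ≈ -0.632456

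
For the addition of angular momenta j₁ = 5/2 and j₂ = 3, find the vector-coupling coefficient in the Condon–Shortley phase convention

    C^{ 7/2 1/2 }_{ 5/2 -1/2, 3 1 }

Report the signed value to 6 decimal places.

−√(1/63) = -0.125988

√[8·2!3!4!/10! · 2!3!4!2!4!3!] = √(9216/175)
  +(−1)^0/∏(0,2,3,4,0,0)! = 1/288  (running 1/288)
  +(−1)^1/∏(1,1,2,3,1,1)! = -1/12  (running -23/288)
  +(−1)^2/∏(2,0,1,2,2,2)! = 1/16  (running -5/288)
⟨..|..⟩ = √(9216/175)·(-5/288) = -0.125988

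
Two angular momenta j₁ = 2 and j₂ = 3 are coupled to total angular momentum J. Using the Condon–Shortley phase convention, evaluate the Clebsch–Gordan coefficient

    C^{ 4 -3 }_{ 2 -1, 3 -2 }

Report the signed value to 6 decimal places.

+√(1/20) = +0.223607

triangle: 1!·3!·5!/10! = 720/3628800
(j±m)!: 1!·3!·1!·5!·1!·7! = 3628800
prefactor² = (2J+1)·Δ·N² = 6480
  k=0: +1/(0!·1!·3!·1!·0!·4!) = 1/144
  k=1: −1/(1!·0!·2!·0!·1!·5!) = -1/240
Σ = 1/360  ⇒  CG² = 6480·1/360² = 1/20
CG = +√(1/20) = +0.223607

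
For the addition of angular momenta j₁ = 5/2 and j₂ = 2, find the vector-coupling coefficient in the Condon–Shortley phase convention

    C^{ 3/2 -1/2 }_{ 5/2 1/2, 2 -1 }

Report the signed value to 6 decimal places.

-0.487950  (= −√(5/21))

j₁+j₂−J=3  J+j₁−j₂=2  J−j₁+j₂=1  j₁+j₂+J+1=7
(j₁±m₁, j₂±m₂, J±M) = (3,2,1,3,1,2)
P² = 48/35
sum k=0..1:
  [0] +1/12 = 1/12
  [1] −1/2 = -1/2
S = -5/12
C² = P²·S² = 5/21 ; C = -0.487950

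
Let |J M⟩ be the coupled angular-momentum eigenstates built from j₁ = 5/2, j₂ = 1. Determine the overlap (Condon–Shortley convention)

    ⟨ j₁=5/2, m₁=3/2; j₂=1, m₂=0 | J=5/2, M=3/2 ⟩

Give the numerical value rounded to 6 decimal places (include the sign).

triangle: 1!*4!*1!/7! = 24/5040
(j±m)!: 4!*1!*1!*1!*4!*1! = 576
prefactor² = (2J+1)*Δ*N² = 576/35
  k=0: +1/(0!*1!*1!*1!*3!*0!) = 1/6
  k=1: −1/(1!*0!*0!*0!*4!*1!) = -1/24
Σ = 1/8  ⇒  CG² = 576/35*1/8² = 9/35
CG = +√(9/35) = +0.507093

+0.507093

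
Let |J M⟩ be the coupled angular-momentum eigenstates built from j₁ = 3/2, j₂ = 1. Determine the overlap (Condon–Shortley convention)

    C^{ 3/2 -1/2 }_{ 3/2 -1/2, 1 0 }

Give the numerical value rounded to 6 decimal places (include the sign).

−√(1/15) = -0.258199

√[4·1!2!1!/5! · 1!2!1!1!1!2!] = √(4/15)
  +(−1)^0/∏(0,1,2,1,0,0)! = 1/2  (running 1/2)
  +(−1)^1/∏(1,0,1,0,1,1)! = -1  (running -1/2)
⟨..|..⟩ = √(4/15)·(-1/2) = -0.258199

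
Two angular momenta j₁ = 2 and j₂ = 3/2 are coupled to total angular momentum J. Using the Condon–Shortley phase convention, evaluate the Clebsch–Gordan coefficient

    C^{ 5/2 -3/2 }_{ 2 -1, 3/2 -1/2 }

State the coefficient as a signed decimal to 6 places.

triangle: 1!·3!·2!/7! = 12/5040
(j±m)!: 1!·3!·1!·2!·1!·4! = 288
prefactor² = (2J+1)·Δ·N² = 144/35
  k=0: +1/(0!·1!·3!·1!·0!·1!) = 1/6
  k=1: −1/(1!·0!·2!·0!·1!·2!) = -1/4
Σ = -1/12  ⇒  CG² = 144/35·(-1/12)² = 1/35
CG = −√(1/35) = -0.169031

-0.169031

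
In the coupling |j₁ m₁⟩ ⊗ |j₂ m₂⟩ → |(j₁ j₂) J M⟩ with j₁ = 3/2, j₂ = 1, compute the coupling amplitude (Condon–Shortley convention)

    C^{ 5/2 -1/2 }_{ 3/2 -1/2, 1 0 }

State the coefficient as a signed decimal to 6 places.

+0.774597

j₁+j₂−J=0  J+j₁−j₂=3  J−j₁+j₂=2  j₁+j₂+J+1=6
(j₁±m₁, j₂±m₂, J±M) = (1,2,1,1,2,3)
P² = 12/5
sum k=0..0:
  [0] +1/2 = 1/2
S = 1/2
C² = P²·S² = 3/5 ; C = +0.774597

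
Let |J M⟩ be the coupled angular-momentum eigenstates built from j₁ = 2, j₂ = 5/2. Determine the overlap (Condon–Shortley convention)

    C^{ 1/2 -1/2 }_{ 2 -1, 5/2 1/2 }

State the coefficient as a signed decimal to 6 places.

-0.365148  (= −√(2/15))

√[2·4!0!1!/6! · 1!3!3!2!0!1!] = √(24/5)
  +(−1)^3/∏(3,1,0,0,0,1)! = -1/6  (running -1/6)
⟨..|..⟩ = √(24/5)·(-1/6) = -0.365148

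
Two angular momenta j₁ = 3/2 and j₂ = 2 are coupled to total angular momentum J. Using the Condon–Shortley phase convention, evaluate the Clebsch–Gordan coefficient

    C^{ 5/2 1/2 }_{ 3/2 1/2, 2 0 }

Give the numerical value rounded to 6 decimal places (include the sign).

triangle: 1!·2!·3!/7! = 12/5040
(j±m)!: 2!·1!·2!·2!·3!·2! = 96
prefactor² = (2J+1)·Δ·N² = 48/35
  k=0: +1/(0!·1!·1!·2!·1!·1!) = 1/2
  k=1: −1/(1!·0!·0!·1!·2!·2!) = -1/4
Σ = 1/4  ⇒  CG² = 48/35·1/4² = 3/35
CG = +√(3/35) = +0.292770

+√(3/35) = +0.292770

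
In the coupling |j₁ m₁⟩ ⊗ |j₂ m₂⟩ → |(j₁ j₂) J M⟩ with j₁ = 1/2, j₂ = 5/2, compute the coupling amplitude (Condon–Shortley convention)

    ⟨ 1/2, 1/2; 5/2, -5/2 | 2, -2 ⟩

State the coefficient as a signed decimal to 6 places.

√[5·1!0!4!/6! · 1!0!0!5!0!4!] = √(480)
  +(−1)^0/∏(0,1,0,0,0,4)! = 1/24  (running 1/24)
⟨..|..⟩ = √(480)·(1/24) = +0.912871

+0.912871  (= +√(5/6))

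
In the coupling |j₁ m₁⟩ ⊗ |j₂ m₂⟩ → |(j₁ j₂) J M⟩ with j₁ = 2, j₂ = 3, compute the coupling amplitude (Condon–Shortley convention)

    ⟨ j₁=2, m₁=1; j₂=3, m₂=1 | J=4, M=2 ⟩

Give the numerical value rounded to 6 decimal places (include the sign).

+√(1/28) = +0.188982

triangle: 1!*3!*5!/10! = 720/3628800
(j±m)!: 3!*1!*4!*2!*6!*2! = 414720
prefactor² = (2J+1)*Δ*N² = 5184/7
  k=0: +1/(0!*1!*1!*4!*2!*1!) = 1/48
  k=1: −1/(1!*0!*0!*3!*3!*2!) = -1/72
Σ = 1/144  ⇒  CG² = 5184/7*1/144² = 1/28
CG = +√(1/28) = +0.188982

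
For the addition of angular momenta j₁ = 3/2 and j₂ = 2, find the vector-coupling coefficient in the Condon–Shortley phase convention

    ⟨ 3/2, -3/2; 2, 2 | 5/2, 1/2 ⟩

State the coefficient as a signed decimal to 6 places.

-0.414039  (= −√(6/35))

triangle: 1!·2!·3!/7! = 12/5040
(j±m)!: 0!·3!·4!·0!·3!·2! = 1728
prefactor² = (2J+1)·Δ·N² = 864/35
  k=1: −1/(1!·0!·2!·3!·0!·0!) = -1/12
Σ = -1/12  ⇒  CG² = 864/35·(-1/12)² = 6/35
CG = −√(6/35) = -0.414039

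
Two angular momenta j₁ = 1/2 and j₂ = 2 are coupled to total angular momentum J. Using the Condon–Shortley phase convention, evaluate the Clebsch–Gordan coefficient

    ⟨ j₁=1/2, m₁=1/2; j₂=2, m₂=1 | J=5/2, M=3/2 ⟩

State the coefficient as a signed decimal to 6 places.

√[6·0!1!4!/6! · 1!0!3!1!4!1!] = √(144/5)
  +(−1)^0/∏(0,0,0,3,1,1)! = 1/6  (running 1/6)
⟨..|..⟩ = √(144/5)·(1/6) = +0.894427

+0.894427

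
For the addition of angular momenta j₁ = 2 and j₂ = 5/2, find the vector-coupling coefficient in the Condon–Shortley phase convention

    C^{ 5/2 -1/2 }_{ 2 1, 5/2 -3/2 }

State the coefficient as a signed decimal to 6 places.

j₁+j₂−J=2  J+j₁−j₂=2  J−j₁+j₂=3  j₁+j₂+J+1=8
(j₁±m₁, j₂±m₂, J±M) = (3,1,1,4,2,3)
P² = 216/35
sum k=0..1:
  [0] +1/4 = 1/4
  [1] −1/12 = -1/12
S = 1/6
C² = P²·S² = 6/35 ; C = +0.414039

+√(6/35) ≈ +0.414039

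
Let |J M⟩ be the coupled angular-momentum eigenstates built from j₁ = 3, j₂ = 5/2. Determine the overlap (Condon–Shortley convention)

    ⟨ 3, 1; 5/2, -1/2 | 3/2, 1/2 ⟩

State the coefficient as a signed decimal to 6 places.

j₁+j₂−J=4  J+j₁−j₂=2  J−j₁+j₂=1  j₁+j₂+J+1=8
(j₁±m₁, j₂±m₂, J±M) = (4,2,2,3,2,1)
P² = 192/35
sum k=1..2:
  [1] −1/6 = -1/6
  [2] +1/8 = 1/8
S = -1/24
C² = P²·S² = 1/105 ; C = -0.097590

−√(1/105) = -0.097590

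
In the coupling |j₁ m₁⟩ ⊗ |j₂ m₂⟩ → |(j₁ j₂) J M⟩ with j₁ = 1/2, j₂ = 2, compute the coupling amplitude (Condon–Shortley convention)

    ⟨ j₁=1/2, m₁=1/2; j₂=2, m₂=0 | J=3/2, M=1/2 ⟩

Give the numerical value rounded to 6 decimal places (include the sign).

+0.632456  (= +√(2/5))

triangle: 1!·0!·3!/5! = 6/120
(j±m)!: 1!·0!·2!·2!·2!·1! = 8
prefactor² = (2J+1)·Δ·N² = 8/5
  k=0: +1/(0!·1!·0!·2!·0!·1!) = 1/2
Σ = 1/2  ⇒  CG² = 8/5·1/2² = 2/5
CG = +√(2/5) = +0.632456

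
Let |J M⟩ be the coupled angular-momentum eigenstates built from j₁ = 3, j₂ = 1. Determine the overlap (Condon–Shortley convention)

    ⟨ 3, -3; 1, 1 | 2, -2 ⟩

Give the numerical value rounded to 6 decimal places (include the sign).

j₁+j₂−J=2  J+j₁−j₂=4  J−j₁+j₂=0  j₁+j₂+J+1=7
(j₁±m₁, j₂±m₂, J±M) = (0,6,2,0,0,4)
P² = 11520/7
sum k=2..2:
  [2] +1/48 = 1/48
S = 1/48
C² = P²·S² = 5/7 ; C = +0.845154

+0.845154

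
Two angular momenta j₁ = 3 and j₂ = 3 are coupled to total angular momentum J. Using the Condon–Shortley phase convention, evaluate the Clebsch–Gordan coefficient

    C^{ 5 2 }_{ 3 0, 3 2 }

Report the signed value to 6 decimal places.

triangle: 1!*5!*5!/12! = 14400/479001600
(j±m)!: 3!*3!*5!*1!*7!*3! = 130636800
prefactor² = (2J+1)*Δ*N² = 43200
  k=0: +1/(0!*1!*3!*5!*2!*0!) = 1/1440
  k=1: −1/(1!*0!*2!*4!*3!*1!) = -1/288
Σ = -1/360  ⇒  CG² = 43200*(-1/360)² = 1/3
CG = −√(1/3) = -0.577350

-0.577350  (= −√(1/3))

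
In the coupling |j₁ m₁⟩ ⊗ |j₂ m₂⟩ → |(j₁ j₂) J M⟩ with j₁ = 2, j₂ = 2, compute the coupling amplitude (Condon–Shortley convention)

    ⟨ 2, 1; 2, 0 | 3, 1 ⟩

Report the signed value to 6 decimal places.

+0.447214  (= +√(1/5))

√[7·1!3!3!/8! · 3!1!2!2!4!2!] = √(36/5)
  +(−1)^0/∏(0,1,1,2,2,1)! = 1/4  (running 1/4)
  +(−1)^1/∏(1,0,0,1,3,2)! = -1/12  (running 1/6)
⟨..|..⟩ = √(36/5)·(1/6) = +0.447214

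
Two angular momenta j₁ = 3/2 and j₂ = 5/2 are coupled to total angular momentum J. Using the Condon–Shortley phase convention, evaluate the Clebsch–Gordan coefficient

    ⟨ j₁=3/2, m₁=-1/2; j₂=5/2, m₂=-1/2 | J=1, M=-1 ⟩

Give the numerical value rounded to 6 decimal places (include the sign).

j₁+j₂−J=3  J+j₁−j₂=0  J−j₁+j₂=2  j₁+j₂+J+1=6
(j₁±m₁, j₂±m₂, J±M) = (1,2,2,3,0,2)
P² = 12/5
sum k=2..2:
  [2] +1/4 = 1/4
S = 1/4
C² = P²·S² = 3/20 ; C = +0.387298

+√(3/20) = +0.387298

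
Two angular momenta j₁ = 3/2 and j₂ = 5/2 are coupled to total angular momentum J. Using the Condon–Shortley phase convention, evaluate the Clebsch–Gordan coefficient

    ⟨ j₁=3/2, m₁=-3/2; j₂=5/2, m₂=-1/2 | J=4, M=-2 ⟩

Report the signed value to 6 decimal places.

triangle: 0!×3!×5!/9! = 720/362880
(j±m)!: 0!×3!×2!×3!×2!×6! = 103680
prefactor² = (2J+1)×Δ×N² = 12960/7
  k=0: +1/(0!×0!×3!×2!×0!×3!) = 1/72
Σ = 1/72  ⇒  CG² = 12960/7×1/72² = 5/14
CG = +√(5/14) = +0.597614

+√(5/14) = +0.597614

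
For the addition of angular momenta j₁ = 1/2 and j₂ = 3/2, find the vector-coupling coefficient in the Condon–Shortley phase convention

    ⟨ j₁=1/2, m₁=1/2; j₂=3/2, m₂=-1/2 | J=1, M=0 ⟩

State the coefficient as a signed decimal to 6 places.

j₁+j₂−J=1  J+j₁−j₂=0  J−j₁+j₂=2  j₁+j₂+J+1=4
(j₁±m₁, j₂±m₂, J±M) = (1,0,1,2,1,1)
P² = 1/2
sum k=0..0:
  [0] +1/1 = 1
S = 1
C² = P²·S² = 1/2 ; C = +0.707107

+√(1/2) ≈ +0.707107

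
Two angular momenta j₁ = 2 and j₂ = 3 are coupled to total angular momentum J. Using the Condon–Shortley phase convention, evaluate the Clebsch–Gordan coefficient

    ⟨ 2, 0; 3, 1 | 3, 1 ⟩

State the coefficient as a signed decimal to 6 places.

triangle: 2!*2!*4!/9! = 96/362880
(j±m)!: 2!*2!*4!*2!*4!*2! = 9216
prefactor² = (2J+1)*Δ*N² = 256/15
  k=0: +1/(0!*2!*2!*4!*0!*0!) = 1/96
  k=1: −1/(1!*1!*1!*3!*1!*1!) = -1/6
  k=2: +1/(2!*0!*0!*2!*2!*2!) = 1/16
Σ = -3/32  ⇒  CG² = 256/15*(-3/32)² = 3/20
CG = −√(3/20) = -0.387298

−√(3/20) ≈ -0.387298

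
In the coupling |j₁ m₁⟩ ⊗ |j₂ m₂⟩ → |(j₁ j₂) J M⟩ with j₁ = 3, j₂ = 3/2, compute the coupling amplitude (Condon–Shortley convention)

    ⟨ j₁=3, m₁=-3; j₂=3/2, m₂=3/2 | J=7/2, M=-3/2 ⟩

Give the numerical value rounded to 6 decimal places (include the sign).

−√(2/21) = -0.308607

√[8·1!5!2!/9! · 0!6!3!0!2!5!] = √(38400/7)
  +(−1)^1/∏(1,0,5,2,0,0)! = -1/240  (running -1/240)
⟨..|..⟩ = √(38400/7)·(-1/240) = -0.308607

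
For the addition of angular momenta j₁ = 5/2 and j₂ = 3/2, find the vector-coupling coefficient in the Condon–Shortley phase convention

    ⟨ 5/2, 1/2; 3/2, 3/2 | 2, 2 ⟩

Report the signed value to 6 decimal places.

triangle: 2!·3!·1!/7! = 12/5040
(j±m)!: 3!·2!·3!·0!·4!·0! = 1728
prefactor² = (2J+1)·Δ·N² = 144/7
  k=2: +1/(2!·0!·0!·1!·3!·0!) = 1/12
Σ = 1/12  ⇒  CG² = 144/7·1/12² = 1/7
CG = +√(1/7) = +0.377964

+0.377964  (= +√(1/7))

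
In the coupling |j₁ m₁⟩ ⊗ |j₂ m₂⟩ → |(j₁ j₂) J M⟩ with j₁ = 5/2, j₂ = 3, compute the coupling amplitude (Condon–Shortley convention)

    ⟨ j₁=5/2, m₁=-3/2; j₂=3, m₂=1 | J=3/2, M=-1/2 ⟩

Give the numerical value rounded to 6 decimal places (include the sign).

j₁+j₂−J=4  J+j₁−j₂=1  J−j₁+j₂=2  j₁+j₂+J+1=8
(j₁±m₁, j₂±m₂, J±M) = (1,4,4,2,1,2)
P² = 384/35
sum k=3..4:
  [3] −1/6 = -1/6
  [4] +1/48 = 1/48
S = -7/48
C² = P²·S² = 7/30 ; C = -0.483046

-0.483046  (= −√(7/30))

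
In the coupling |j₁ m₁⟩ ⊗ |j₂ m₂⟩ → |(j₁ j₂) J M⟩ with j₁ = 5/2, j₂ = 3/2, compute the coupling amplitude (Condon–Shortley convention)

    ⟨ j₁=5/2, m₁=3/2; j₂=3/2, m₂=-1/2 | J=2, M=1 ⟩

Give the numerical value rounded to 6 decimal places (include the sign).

j₁+j₂−J=2  J+j₁−j₂=3  J−j₁+j₂=1  j₁+j₂+J+1=7
(j₁±m₁, j₂±m₂, J±M) = (4,1,1,2,3,1)
P² = 24/7
sum k=0..1:
  [0] +1/4 = 1/4
  [1] −1/6 = -1/6
S = 1/12
C² = P²·S² = 1/42 ; C = +0.154303

+√(1/42) ≈ +0.154303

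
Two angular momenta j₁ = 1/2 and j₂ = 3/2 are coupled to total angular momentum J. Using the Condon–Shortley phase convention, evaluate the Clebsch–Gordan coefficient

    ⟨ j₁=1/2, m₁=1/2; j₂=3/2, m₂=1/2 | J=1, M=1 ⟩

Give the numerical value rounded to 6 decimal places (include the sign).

√[3·1!0!2!/4! · 1!0!2!1!2!0!] = √(1)
  +(−1)^0/∏(0,1,0,2,0,0)! = 1/2  (running 1/2)
⟨..|..⟩ = √(1)·(1/2) = +0.500000

+0.500000  (= +√(1/4))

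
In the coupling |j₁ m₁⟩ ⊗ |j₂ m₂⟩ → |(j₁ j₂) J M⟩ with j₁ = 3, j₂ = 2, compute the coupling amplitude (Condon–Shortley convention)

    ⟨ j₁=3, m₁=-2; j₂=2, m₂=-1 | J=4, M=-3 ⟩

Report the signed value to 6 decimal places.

j₁+j₂−J=1  J+j₁−j₂=5  J−j₁+j₂=3  j₁+j₂+J+1=10
(j₁±m₁, j₂±m₂, J±M) = (1,5,1,3,1,7)
P² = 6480
sum k=0..1:
  [0] +1/240 = 1/240
  [1] −1/144 = -1/144
S = -1/360
C² = P²·S² = 1/20 ; C = -0.223607

-0.223607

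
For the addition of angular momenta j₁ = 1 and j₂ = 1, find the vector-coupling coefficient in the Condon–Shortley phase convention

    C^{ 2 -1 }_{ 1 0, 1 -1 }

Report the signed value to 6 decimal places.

+√(1/2) ≈ +0.707107

triangle: 0!×2!×2!/5! = 4/120
(j±m)!: 1!×1!×0!×2!×1!×3! = 12
prefactor² = (2J+1)×Δ×N² = 2
  k=0: +1/(0!×0!×1!×0!×1!×2!) = 1/2
Σ = 1/2  ⇒  CG² = 2×1/2² = 1/2
CG = +√(1/2) = +0.707107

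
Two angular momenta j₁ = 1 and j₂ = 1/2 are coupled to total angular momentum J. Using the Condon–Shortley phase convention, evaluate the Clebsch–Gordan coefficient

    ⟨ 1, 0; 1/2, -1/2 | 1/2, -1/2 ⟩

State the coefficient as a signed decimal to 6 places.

+√(1/3) ≈ +0.577350

j₁+j₂−J=1  J+j₁−j₂=1  J−j₁+j₂=0  j₁+j₂+J+1=3
(j₁±m₁, j₂±m₂, J±M) = (1,1,0,1,0,1)
P² = 1/3
sum k=0..0:
  [0] +1/1 = 1
S = 1
C² = P²·S² = 1/3 ; C = +0.577350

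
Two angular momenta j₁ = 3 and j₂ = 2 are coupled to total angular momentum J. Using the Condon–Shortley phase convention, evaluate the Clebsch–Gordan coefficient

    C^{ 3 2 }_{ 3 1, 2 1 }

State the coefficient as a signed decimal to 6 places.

triangle: 2!×4!×2!/9! = 96/362880
(j±m)!: 4!×2!×3!×1!×5!×1! = 34560
prefactor² = (2J+1)×Δ×N² = 64
  k=1: −1/(1!×1!×1!×2!×3!×0!) = -1/12
  k=2: +1/(2!×0!×0!×1!×4!×1!) = 1/48
Σ = -1/16  ⇒  CG² = 64×(-1/16)² = 1/4
CG = −√(1/4) = -0.500000

-0.500000  (= −√(1/4))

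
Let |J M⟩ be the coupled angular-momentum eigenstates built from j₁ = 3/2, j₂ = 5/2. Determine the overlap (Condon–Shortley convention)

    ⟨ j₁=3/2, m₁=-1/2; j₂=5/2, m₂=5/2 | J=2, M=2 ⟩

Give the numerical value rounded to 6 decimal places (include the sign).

+0.690066  (= +√(10/21))

j₁+j₂−J=2  J+j₁−j₂=1  J−j₁+j₂=3  j₁+j₂+J+1=7
(j₁±m₁, j₂±m₂, J±M) = (1,2,5,0,4,0)
P² = 480/7
sum k=2..2:
  [2] +1/12 = 1/12
S = 1/12
C² = P²·S² = 10/21 ; C = +0.690066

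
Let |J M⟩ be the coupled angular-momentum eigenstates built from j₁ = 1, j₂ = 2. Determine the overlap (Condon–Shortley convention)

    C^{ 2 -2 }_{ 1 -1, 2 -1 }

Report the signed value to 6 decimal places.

−√(1/3) = -0.577350

√[5·1!1!3!/6! · 0!2!1!3!0!4!] = √(12)
  +(−1)^1/∏(1,0,1,0,0,3)! = -1/6  (running -1/6)
⟨..|..⟩ = √(12)·(-1/6) = -0.577350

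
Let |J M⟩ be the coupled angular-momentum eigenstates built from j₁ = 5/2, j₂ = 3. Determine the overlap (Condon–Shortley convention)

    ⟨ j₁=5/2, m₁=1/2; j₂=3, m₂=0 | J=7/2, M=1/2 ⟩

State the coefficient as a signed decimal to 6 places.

j₁+j₂−J=2  J+j₁−j₂=3  J−j₁+j₂=4  j₁+j₂+J+1=10
(j₁±m₁, j₂±m₂, J±M) = (3,2,3,3,4,3)
P² = 6912/175
sum k=0..2:
  [0] +1/24 = 1/24
  [1] −1/8 = -1/8
  [2] +1/72 = 1/72
S = -5/72
C² = P²·S² = 4/21 ; C = -0.436436

−√(4/21) ≈ -0.436436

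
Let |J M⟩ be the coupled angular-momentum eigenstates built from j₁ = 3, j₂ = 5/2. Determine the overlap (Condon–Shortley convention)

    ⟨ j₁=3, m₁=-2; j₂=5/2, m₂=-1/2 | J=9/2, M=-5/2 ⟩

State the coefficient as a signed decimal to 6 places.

√[10·1!5!4!/11! · 1!5!2!3!2!7!] = √(115200/11)
  +(−1)^0/∏(0,1,5,2,0,2)! = 1/480  (running 1/480)
  +(−1)^1/∏(1,0,4,1,1,3)! = -1/144  (running -7/1440)
⟨..|..⟩ = √(115200/11)·(-7/1440) = -0.497468

-0.497468  (= −√(49/198))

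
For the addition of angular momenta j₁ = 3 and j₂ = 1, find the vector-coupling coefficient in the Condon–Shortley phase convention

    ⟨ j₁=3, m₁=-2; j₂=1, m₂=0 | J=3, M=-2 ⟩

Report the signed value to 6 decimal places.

−√(1/3) = -0.577350

triangle: 1!×5!×1!/8! = 120/40320
(j±m)!: 1!×5!×1!×1!×1!×5! = 14400
prefactor² = (2J+1)×Δ×N² = 300
  k=0: +1/(0!×1!×5!×1!×0!×0!) = 1/120
  k=1: −1/(1!×0!×4!×0!×1!×1!) = -1/24
Σ = -1/30  ⇒  CG² = 300×(-1/30)² = 1/3
CG = −√(1/3) = -0.577350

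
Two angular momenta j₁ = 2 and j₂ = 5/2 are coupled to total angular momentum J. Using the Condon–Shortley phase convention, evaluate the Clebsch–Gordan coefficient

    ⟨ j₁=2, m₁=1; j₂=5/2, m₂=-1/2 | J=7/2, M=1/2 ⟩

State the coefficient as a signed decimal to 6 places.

+0.557773  (= +√(14/45))

√[8·1!3!4!/9! · 3!1!2!3!4!3!] = √(1152/35)
  +(−1)^0/∏(0,1,1,2,2,2)! = 1/8  (running 1/8)
  +(−1)^1/∏(1,0,0,1,3,3)! = -1/36  (running 7/72)
⟨..|..⟩ = √(1152/35)·(7/72) = +0.557773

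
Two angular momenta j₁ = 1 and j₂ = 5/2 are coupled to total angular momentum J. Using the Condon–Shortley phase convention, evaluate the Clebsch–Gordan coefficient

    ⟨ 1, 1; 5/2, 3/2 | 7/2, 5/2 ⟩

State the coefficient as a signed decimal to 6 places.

+√(5/7) = +0.845154

triangle: 0!*2!*5!/8! = 240/40320
(j±m)!: 2!*0!*4!*1!*6!*1! = 34560
prefactor² = (2J+1)*Δ*N² = 11520/7
  k=0: +1/(0!*0!*0!*4!*2!*1!) = 1/48
Σ = 1/48  ⇒  CG² = 11520/7*1/48² = 5/7
CG = +√(5/7) = +0.845154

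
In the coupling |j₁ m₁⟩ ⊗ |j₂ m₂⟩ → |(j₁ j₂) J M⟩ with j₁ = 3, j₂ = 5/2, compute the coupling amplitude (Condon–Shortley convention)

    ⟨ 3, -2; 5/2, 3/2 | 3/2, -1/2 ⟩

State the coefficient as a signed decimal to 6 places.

−√(1/21) ≈ -0.218218

triangle: 4!*2!*1!/8! = 48/40320
(j±m)!: 1!*5!*4!*1!*1!*2! = 5760
prefactor² = (2J+1)*Δ*N² = 192/7
  k=3: −1/(3!*1!*2!*1!*0!*0!) = -1/12
  k=4: +1/(4!*0!*1!*0!*1!*1!) = 1/24
Σ = -1/24  ⇒  CG² = 192/7*(-1/24)² = 1/21
CG = −√(1/21) = -0.218218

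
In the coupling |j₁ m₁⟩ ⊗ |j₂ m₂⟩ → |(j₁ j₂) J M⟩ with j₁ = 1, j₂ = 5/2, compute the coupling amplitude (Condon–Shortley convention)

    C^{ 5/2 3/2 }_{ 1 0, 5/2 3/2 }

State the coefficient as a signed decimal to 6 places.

√[6·1!1!4!/7! · 1!1!4!1!4!1!] = √(576/35)
  +(−1)^0/∏(0,1,1,4,0,0)! = 1/24  (running 1/24)
  +(−1)^1/∏(1,0,0,3,1,1)! = -1/6  (running -1/8)
⟨..|..⟩ = √(576/35)·(-1/8) = -0.507093

−√(9/35) ≈ -0.507093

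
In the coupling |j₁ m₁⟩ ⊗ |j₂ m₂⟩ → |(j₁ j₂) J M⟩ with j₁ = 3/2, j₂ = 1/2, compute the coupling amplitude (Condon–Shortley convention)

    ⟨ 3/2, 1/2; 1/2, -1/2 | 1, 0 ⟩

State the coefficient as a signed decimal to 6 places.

+√(1/2) ≈ +0.707107

triangle: 1!*2!*0!/4! = 2/24
(j±m)!: 2!*1!*0!*1!*1!*1! = 2
prefactor² = (2J+1)*Δ*N² = 1/2
  k=0: +1/(0!*1!*1!*0!*1!*0!) = 1
Σ = 1  ⇒  CG² = 1/2*1² = 1/2
CG = +√(1/2) = +0.707107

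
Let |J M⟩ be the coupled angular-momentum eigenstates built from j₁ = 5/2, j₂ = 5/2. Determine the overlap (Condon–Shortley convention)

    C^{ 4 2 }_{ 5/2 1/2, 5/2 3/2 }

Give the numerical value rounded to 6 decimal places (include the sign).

triangle: 1!·4!·4!/10! = 576/3628800
(j±m)!: 3!·2!·4!·1!·6!·2! = 414720
prefactor² = (2J+1)·Δ·N² = 20736/35
  k=0: +1/(0!·1!·2!·4!·2!·0!) = 1/96
  k=1: −1/(1!·0!·1!·3!·3!·1!) = -1/36
Σ = -5/288  ⇒  CG² = 20736/35·(-5/288)² = 5/28
CG = −√(5/28) = -0.422577

-0.422577  (= −√(5/28))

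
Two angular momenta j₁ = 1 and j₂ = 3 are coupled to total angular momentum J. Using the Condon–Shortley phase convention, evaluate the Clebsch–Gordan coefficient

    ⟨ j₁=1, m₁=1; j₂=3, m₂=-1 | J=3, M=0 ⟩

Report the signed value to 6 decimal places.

triangle: 1!·1!·5!/8! = 120/40320
(j±m)!: 2!·0!·2!·4!·3!·3! = 3456
prefactor² = (2J+1)·Δ·N² = 72
  k=0: +1/(0!·1!·0!·2!·1!·3!) = 1/12
Σ = 1/12  ⇒  CG² = 72·1/12² = 1/2
CG = +√(1/2) = +0.707107

+0.707107  (= +√(1/2))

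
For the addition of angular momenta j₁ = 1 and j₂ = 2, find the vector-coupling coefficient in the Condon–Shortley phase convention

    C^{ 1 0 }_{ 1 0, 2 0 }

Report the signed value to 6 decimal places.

−√(2/5) = -0.632456

j₁+j₂−J=2  J+j₁−j₂=0  J−j₁+j₂=2  j₁+j₂+J+1=5
(j₁±m₁, j₂±m₂, J±M) = (1,1,2,2,1,1)
P² = 2/5
sum k=1..1:
  [1] −1/1 = -1
S = -1
C² = P²·S² = 2/5 ; C = -0.632456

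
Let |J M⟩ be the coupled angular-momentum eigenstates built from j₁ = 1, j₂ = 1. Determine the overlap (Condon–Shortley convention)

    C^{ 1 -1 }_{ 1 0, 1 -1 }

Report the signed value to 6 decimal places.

+0.707107  (= +√(1/2))

j₁+j₂−J=1  J+j₁−j₂=1  J−j₁+j₂=1  j₁+j₂+J+1=4
(j₁±m₁, j₂±m₂, J±M) = (1,1,0,2,0,2)
P² = 1/2
sum k=0..0:
  [0] +1/1 = 1
S = 1
C² = P²·S² = 1/2 ; C = +0.707107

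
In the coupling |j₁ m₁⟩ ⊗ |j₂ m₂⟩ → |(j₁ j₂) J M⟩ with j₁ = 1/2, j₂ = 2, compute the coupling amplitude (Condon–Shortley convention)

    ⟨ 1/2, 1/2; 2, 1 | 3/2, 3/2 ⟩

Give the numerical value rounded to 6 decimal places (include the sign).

+0.447214  (= +√(1/5))

j₁+j₂−J=1  J+j₁−j₂=0  J−j₁+j₂=3  j₁+j₂+J+1=5
(j₁±m₁, j₂±m₂, J±M) = (1,0,3,1,3,0)
P² = 36/5
sum k=0..0:
  [0] +1/6 = 1/6
S = 1/6
C² = P²·S² = 1/5 ; C = +0.447214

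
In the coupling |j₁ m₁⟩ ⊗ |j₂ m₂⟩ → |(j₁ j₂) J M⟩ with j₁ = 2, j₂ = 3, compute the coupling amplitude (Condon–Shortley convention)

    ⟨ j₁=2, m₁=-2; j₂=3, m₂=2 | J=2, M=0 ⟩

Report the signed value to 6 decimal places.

-0.597614

triangle: 3!*1!*3!/8! = 36/40320
(j±m)!: 0!*4!*5!*1!*2!*2! = 11520
prefactor² = (2J+1)*Δ*N² = 360/7
  k=3: −1/(3!*0!*1!*2!*0!*1!) = -1/12
Σ = -1/12  ⇒  CG² = 360/7*(-1/12)² = 5/14
CG = −√(5/14) = -0.597614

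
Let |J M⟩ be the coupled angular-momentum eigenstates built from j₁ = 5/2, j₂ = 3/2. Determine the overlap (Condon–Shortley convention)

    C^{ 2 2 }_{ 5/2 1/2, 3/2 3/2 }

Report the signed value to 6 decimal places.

+√(1/7) ≈ +0.377964

√[5·2!3!1!/7! · 3!2!3!0!4!0!] = √(144/7)
  +(−1)^2/∏(2,0,0,1,3,0)! = 1/12  (running 1/12)
⟨..|..⟩ = √(144/7)·(1/12) = +0.377964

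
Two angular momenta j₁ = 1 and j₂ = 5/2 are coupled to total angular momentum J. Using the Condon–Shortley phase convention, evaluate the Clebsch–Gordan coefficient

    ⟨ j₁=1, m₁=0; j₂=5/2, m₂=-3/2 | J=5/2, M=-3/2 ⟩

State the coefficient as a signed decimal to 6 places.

triangle: 1!*1!*4!/7! = 24/5040
(j±m)!: 1!*1!*1!*4!*1!*4! = 576
prefactor² = (2J+1)*Δ*N² = 576/35
  k=0: +1/(0!*1!*1!*1!*0!*3!) = 1/6
  k=1: −1/(1!*0!*0!*0!*1!*4!) = -1/24
Σ = 1/8  ⇒  CG² = 576/35*1/8² = 9/35
CG = +√(9/35) = +0.507093

+√(9/35) ≈ +0.507093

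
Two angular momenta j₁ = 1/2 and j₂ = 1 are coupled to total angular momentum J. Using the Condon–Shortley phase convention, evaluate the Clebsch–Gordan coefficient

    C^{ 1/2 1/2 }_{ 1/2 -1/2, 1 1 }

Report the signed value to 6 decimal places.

-0.816497

j₁+j₂−J=1  J+j₁−j₂=0  J−j₁+j₂=1  j₁+j₂+J+1=3
(j₁±m₁, j₂±m₂, J±M) = (0,1,2,0,1,0)
P² = 2/3
sum k=1..1:
  [1] −1/1 = -1
S = -1
C² = P²·S² = 2/3 ; C = -0.816497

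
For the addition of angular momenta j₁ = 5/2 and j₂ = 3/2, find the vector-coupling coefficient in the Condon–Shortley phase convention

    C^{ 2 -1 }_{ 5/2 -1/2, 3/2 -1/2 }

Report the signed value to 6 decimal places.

triangle: 2!*3!*1!/7! = 12/5040
(j±m)!: 2!*3!*1!*2!*1!*3! = 144
prefactor² = (2J+1)*Δ*N² = 12/7
  k=0: +1/(0!*2!*3!*1!*0!*0!) = 1/12
  k=1: −1/(1!*1!*2!*0!*1!*1!) = -1/2
Σ = -5/12  ⇒  CG² = 12/7*(-5/12)² = 25/84
CG = −√(25/84) = -0.545545

−√(25/84) = -0.545545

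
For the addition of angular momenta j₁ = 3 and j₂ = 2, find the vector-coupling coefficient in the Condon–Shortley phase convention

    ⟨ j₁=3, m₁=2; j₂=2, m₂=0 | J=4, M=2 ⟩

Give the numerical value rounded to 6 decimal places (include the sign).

triangle: 1!*5!*3!/10! = 720/3628800
(j±m)!: 5!*1!*2!*2!*6!*2! = 691200
prefactor² = (2J+1)*Δ*N² = 8640/7
  k=0: +1/(0!*1!*1!*2!*4!*1!) = 1/48
  k=1: −1/(1!*0!*0!*1!*5!*2!) = -1/240
Σ = 1/60  ⇒  CG² = 8640/7*1/60² = 12/35
CG = +√(12/35) = +0.585540

+0.585540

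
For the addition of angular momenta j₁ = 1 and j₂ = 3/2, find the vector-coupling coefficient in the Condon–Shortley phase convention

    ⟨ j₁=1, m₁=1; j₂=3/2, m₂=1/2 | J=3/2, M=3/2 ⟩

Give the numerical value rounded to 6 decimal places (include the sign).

j₁+j₂−J=1  J+j₁−j₂=1  J−j₁+j₂=2  j₁+j₂+J+1=5
(j₁±m₁, j₂±m₂, J±M) = (2,0,2,1,3,0)
P² = 8/5
sum k=0..0:
  [0] +1/2 = 1/2
S = 1/2
C² = P²·S² = 2/5 ; C = +0.632456

+√(2/5) = +0.632456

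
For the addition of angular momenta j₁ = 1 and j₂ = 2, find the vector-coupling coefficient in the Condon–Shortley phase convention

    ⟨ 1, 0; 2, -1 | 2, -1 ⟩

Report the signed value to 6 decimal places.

+√(1/6) ≈ +0.408248

triangle: 1!·1!·3!/6! = 6/720
(j±m)!: 1!·1!·1!·3!·1!·3! = 36
prefactor² = (2J+1)·Δ·N² = 3/2
  k=0: +1/(0!·1!·1!·1!·0!·2!) = 1/2
  k=1: −1/(1!·0!·0!·0!·1!·3!) = -1/6
Σ = 1/3  ⇒  CG² = 3/2·1/3² = 1/6
CG = +√(1/6) = +0.408248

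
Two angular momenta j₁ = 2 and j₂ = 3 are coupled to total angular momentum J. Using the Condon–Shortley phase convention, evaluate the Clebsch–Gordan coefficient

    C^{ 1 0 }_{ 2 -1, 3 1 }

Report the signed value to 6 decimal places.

-0.478091

√[3·4!0!2!/7! · 1!3!4!2!1!1!] = √(288/35)
  +(−1)^3/∏(3,1,0,1,0,1)! = -1/6  (running -1/6)
⟨..|..⟩ = √(288/35)·(-1/6) = -0.478091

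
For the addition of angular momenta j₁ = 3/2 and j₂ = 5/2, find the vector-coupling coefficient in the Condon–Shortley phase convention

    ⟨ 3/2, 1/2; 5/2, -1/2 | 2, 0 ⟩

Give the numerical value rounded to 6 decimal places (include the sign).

-0.267261  (= −√(1/14))

√[5·2!1!3!/7! · 2!1!2!3!2!2!] = √(8/7)
  +(−1)^0/∏(0,2,1,2,0,1)! = 1/4  (running 1/4)
  +(−1)^1/∏(1,1,0,1,1,2)! = -1/2  (running -1/4)
⟨..|..⟩ = √(8/7)·(-1/4) = -0.267261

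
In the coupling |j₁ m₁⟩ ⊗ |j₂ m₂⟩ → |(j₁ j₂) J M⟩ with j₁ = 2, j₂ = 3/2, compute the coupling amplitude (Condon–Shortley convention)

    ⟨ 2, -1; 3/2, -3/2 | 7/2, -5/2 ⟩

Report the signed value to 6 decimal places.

triangle: 0!*4!*3!/8! = 144/40320
(j±m)!: 1!*3!*0!*3!*1!*6! = 25920
prefactor² = (2J+1)*Δ*N² = 5184/7
  k=0: +1/(0!*0!*3!*0!*1!*3!) = 1/36
Σ = 1/36  ⇒  CG² = 5184/7*1/36² = 4/7
CG = +√(4/7) = +0.755929

+√(4/7) = +0.755929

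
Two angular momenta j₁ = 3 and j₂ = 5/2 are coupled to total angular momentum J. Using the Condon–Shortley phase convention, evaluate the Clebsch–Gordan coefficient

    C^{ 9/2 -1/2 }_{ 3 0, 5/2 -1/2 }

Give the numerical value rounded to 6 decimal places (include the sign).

+√(10/231) = +0.208063

√[10·1!5!4!/11! · 3!3!2!3!4!5!] = √(69120/77)
  +(−1)^0/∏(0,1,3,2,2,2)! = 1/48  (running 1/48)
  +(−1)^1/∏(1,0,2,1,3,3)! = -1/72  (running 1/144)
⟨..|..⟩ = √(69120/77)·(1/144) = +0.208063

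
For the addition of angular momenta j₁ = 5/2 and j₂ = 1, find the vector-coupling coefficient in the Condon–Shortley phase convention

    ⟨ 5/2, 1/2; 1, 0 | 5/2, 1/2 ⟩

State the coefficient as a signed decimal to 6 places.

+√(1/35) = +0.169031

√[6·1!4!1!/7! · 3!2!1!1!3!2!] = √(144/35)
  +(−1)^0/∏(0,1,2,1,2,0)! = 1/4  (running 1/4)
  +(−1)^1/∏(1,0,1,0,3,1)! = -1/6  (running 1/12)
⟨..|..⟩ = √(144/35)·(1/12) = +0.169031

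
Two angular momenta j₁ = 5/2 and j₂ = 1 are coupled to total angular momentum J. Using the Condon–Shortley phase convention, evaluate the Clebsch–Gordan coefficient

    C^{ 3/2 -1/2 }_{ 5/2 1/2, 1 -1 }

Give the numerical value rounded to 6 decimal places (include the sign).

+√(1/5) ≈ +0.447214

triangle: 2!*3!*0!/6! = 12/720
(j±m)!: 3!*2!*0!*2!*1!*2! = 48
prefactor² = (2J+1)*Δ*N² = 16/5
  k=0: +1/(0!*2!*2!*0!*1!*0!) = 1/4
Σ = 1/4  ⇒  CG² = 16/5*1/4² = 1/5
CG = +√(1/5) = +0.447214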